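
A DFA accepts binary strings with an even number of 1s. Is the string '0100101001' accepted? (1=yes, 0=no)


DFA has 2 states: q_even (start, accept=yes) and q_odd
Processing string '0100101001' character by character:
  Position 0: read '0', 1-count=0 -> q_even (no change)
  Position 1: read '1', 1-count=1 -> q_odd
  Position 2: read '0', 1-count=1 -> q_odd (no change)
  Position 3: read '0', 1-count=1 -> q_odd (no change)
  Position 4: read '1', 1-count=2 -> q_even
  Position 5: read '0', 1-count=2 -> q_even (no change)
  Position 6: read '1', 1-count=3 -> q_odd
  Position 7: read '0', 1-count=3 -> q_odd (no change)
  Position 8: read '0', 1-count=3 -> q_odd (no change)
  Position 9: read '1', 1-count=4 -> q_even
Final state: q_even, total 1s = 4 (even); the DFA requires an even count -> accept

1


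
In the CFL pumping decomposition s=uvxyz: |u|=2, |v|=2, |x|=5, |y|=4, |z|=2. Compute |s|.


|s| = |u| + |v| + |x| + |y| + |z|
= 2 + 2 + 5 + 4 + 2
= 4 + 5 + 6
= 9 + 6
= 15

15


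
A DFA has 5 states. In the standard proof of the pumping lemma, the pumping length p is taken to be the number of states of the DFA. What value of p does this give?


Pumping lemma for regular languages (standard proof):
Take p = |Q|, the number of DFA states.
Any string of length >= |Q| passes through |Q|+1 states while reading its first |Q| symbols,
so by pigeonhole some state repeats, giving the loop that can be pumped.
Here |Q| = 5
Therefore the proof uses p = 5

5


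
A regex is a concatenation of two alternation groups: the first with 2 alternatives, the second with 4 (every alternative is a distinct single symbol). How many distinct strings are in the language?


First group: 2 alternatives
Second group: 4 alternatives
Concatenation: each choice from group 1 pairs with each from group 2
Total = 2 x 4 = 8

8


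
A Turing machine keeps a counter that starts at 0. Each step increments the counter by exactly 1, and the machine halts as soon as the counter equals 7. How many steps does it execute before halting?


Counter starts at 0. Counting sequence:
  Step 1: counter = 1
  Step 2: counter = 2
  Step 3: counter = 3
  Step 4: counter = 4
  Step 5: counter = 5
  Step 6: counter = 6
  Step 7: counter = 7
Counter reached 7 -> halt
Total steps = 7

7


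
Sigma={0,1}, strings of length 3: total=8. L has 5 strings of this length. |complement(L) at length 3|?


Alphabet: {0,1}
String length: 3
Total strings of length 3 = 2^3 = 8
Strings in L = 5
Complement = total - |L|
= 8 - 5
= 3

3


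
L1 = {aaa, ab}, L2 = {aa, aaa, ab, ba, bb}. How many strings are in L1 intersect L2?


L1 = {aaa, ab}
L2 = {aa, aaa, ab, ba, bb}
Checking each string in L1 against L2:
  'aaa': in L2? Yes
  'ab': in L2? Yes
Intersection = {aaa, ab}
|L1 ∩ L2| = 2

2


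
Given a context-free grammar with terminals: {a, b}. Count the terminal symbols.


Terminal symbols: a, b
Counting each: a (#1), b (#2)
Total = 2

2


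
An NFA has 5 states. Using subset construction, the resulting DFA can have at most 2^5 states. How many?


NFA has 5 states
Subset construction: each DFA state = subset of NFA states
Maximum subsets = 2^5
2^5 = 32

32


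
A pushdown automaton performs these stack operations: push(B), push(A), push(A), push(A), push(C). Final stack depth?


Tracing stack operations:
  push(B) -> stack = [B], depth=1
  push(A) -> stack = [B,A], depth=2
  push(A) -> stack = [B,A,A], depth=3
  push(A) -> stack = [B,A,A,A], depth=4
  push(C) -> stack = [B,A,A,A,C], depth=5
Final depth = 5

5


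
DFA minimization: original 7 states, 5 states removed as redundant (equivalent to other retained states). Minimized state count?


Original DFA: 7 states
Redundant states removed: 5
Minimized states = original - removed
= 7 - 5
= 2

2


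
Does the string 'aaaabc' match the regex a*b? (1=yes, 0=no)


Pattern: a*b
String: 'aaaabc'
Pattern requires: zero or more 'a's followed by exactly one 'b'
Found 4 leading 'a's
Remaining: 'bc'
Remaining is not 'b' -> no match
Result: 0

0


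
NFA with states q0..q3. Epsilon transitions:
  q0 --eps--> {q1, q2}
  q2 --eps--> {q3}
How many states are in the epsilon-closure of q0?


Starting from q0
Initialize closure = {q0}
Follow epsilon from q0 -> add q1
Follow epsilon from q0 -> add q2
Follow epsilon from q2 -> add q3
Final closure: {q0, q1, q2, q3}
Size = 4

4


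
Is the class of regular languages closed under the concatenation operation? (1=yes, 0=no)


Regular languages are closed under:
- Union (DFA product construction)
- Intersection (DFA product construction)
- Complement (swap accept/reject states)
- Concatenation (NFA construction)
- Kleene star (NFA construction)
concatenation is in this list
Therefore: closed

1


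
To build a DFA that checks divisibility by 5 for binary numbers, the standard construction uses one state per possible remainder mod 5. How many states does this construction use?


Divisibility by 5 is tracked via the remainder mod 5: 0, 1, ..., 4
The construction assigns one state to each remainder
Number of remainders = 5

5


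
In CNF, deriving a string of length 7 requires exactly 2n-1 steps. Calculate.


Chomsky Normal Form derivation:
String length n = 7
Each step either:
  - Splits a nonterminal into two (n-1 such steps)
  - Converts a nonterminal to terminal (n such steps)
Total = (n-1) + n = 2n - 1
= 2(7) - 1
= 14 - 1
= 13

13


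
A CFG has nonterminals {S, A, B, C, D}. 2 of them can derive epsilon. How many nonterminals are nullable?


Nonterminals: {S, A, B, C, D}
A nonterminal is nullable if it can derive epsilon
Counting nullable nonterminals: 2
Total nullable = 2

2


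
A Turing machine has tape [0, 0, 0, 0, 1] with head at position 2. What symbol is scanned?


Tape: [0, 0, 0, 0, 1]
Positions: 0 1 2 3 4
Values:    0 0 0 0 1
Head at position 2
tape[2] = 0

0


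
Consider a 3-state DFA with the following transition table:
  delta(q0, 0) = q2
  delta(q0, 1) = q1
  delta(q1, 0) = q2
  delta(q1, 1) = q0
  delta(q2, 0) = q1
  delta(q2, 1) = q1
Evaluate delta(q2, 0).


Looking up transition function:
delta(q2, 0) in the table
Row: q2, Column: 0
Result: q1

q1


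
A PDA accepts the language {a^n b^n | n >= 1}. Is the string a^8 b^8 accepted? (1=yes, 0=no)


Language requires equal numbers of a's and b's
PDA pushes for each 'a', pops for each 'b'
Number of a's = 8
Number of b's = 8
8 == 8 -> Accept

1


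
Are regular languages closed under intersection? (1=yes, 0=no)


Regular languages are closed under all standard operations:
- Union: Yes (product construction)
- Intersection: Yes (product construction)
- Complement: Yes (swap accept/reject)
- Concatenation: Yes (NFA construction)
Operation: intersection -> Closed

1


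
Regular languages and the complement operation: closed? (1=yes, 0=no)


Regular languages are closed under all standard operations:
- Union: Yes (product construction)
- Intersection: Yes (product construction)
- Complement: Yes (swap accept/reject)
- Concatenation: Yes (NFA construction)
Operation: complement -> Closed

1


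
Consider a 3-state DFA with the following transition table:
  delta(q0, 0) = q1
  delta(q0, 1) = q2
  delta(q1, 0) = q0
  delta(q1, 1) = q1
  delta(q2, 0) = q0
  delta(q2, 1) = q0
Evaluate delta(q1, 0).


Looking up transition function:
delta(q1, 0) in the table
Row: q1, Column: 0
Result: q0

q0


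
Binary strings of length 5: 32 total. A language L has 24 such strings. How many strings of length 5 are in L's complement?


Alphabet: {0,1}
String length: 5
Total strings of length 5 = 2^5 = 32
Strings in L = 24
Complement = total - |L|
= 32 - 24
= 8

8


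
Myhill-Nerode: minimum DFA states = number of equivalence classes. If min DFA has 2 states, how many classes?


Myhill-Nerode theorem:
Number of equivalence classes = number of states in minimal DFA
Minimal DFA states = 2
Therefore equivalence classes = 2

2


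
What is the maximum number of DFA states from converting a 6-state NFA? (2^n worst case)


NFA has 6 states
Subset construction: each DFA state = subset of NFA states
Maximum subsets = 2^6
2^6 = 64

64


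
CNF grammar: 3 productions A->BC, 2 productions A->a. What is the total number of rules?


CNF allows two rule forms:
  A -> BC (binary): 3 rules
  A -> a (terminal): 2 rules
Total = 3 + 2 = 5

5


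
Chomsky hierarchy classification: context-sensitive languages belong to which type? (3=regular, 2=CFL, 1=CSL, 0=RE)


Chomsky hierarchy levels:
  Type 3: Regular (DFA/NFA/regex)
  Type 2: Context-free (PDA)
  Type 1: Context-sensitive
  Type 0: Recursively enumerable (TM)
'context-sensitive' corresponds to Type 1

1


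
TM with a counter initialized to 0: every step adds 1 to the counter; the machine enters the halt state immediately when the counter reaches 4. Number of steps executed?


Counter starts at 0. Counting sequence:
  Step 1: counter = 1
  Step 2: counter = 2
  Step 3: counter = 3
  Step 4: counter = 4
Counter reached 4 -> halt
Total steps = 4

4


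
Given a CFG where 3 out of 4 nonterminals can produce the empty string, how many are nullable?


Nonterminals: {S, A, B, C}
A nonterminal is nullable if it can derive epsilon
Counting nullable nonterminals: 3
Total nullable = 3

3


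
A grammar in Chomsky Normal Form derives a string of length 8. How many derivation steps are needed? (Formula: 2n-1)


Chomsky Normal Form derivation:
String length n = 8
Each step either:
  - Splits a nonterminal into two (n-1 such steps)
  - Converts a nonterminal to terminal (n such steps)
Total = (n-1) + n = 2n - 1
= 2(8) - 1
= 16 - 1
= 15

15


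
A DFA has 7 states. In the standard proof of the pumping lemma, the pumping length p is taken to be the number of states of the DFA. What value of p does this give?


Pumping lemma for regular languages (standard proof):
Take p = |Q|, the number of DFA states.
Any string of length >= |Q| passes through |Q|+1 states while reading its first |Q| symbols,
so by pigeonhole some state repeats, giving the loop that can be pumped.
Here |Q| = 7
Therefore the proof uses p = 7

7


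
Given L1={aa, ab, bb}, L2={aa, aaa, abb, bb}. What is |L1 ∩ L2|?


L1 = {aa, ab, bb}
L2 = {aa, aaa, abb, bb}
Checking each string in L1 against L2:
  'aa': in L2? Yes
  'ab': in L2? No
  'bb': in L2? Yes
Intersection = {aa, bb}
|L1 ∩ L2| = 2

2


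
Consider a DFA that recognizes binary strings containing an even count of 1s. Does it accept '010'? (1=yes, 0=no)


DFA has 2 states: q_even (start, accept=yes) and q_odd
Processing string '010' character by character:
  Position 0: read '0', 1-count=0 -> q_even (no change)
  Position 1: read '1', 1-count=1 -> q_odd
  Position 2: read '0', 1-count=1 -> q_odd (no change)
Final state: q_odd, total 1s = 1 (odd); the DFA requires an even count -> reject

0


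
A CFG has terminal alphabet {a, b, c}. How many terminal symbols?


Terminal symbols: a, b, c
Counting each: a (#1), b (#2), c (#3)
Total = 3

3


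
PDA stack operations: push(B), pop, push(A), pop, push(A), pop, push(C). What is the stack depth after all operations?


Tracing stack operations:
  push(B) -> stack = [B], depth=1
  pop -> removed B, stack = [], depth=0
  push(A) -> stack = [A], depth=1
  pop -> removed A, stack = [], depth=0
  push(A) -> stack = [A], depth=1
  pop -> removed A, stack = [], depth=0
  push(C) -> stack = [C], depth=1
Final depth = 1

1


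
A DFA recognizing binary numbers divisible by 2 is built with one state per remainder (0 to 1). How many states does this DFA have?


Divisibility by 2 is tracked via the remainder mod 2: 0, 1, ..., 1
The construction assigns one state to each remainder
Number of remainders = 2

2


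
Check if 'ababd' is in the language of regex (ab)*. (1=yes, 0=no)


Pattern: (ab)*
String: 'ababd'
Pattern requires: zero or more repetitions of 'ab'
Length 5 is odd -> cannot be (ab)* -> no match
Result: 0

0


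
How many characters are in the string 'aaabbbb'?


String: 'aaabbbb'
Counting characters:
  'a' appears 3 time(s)
  'b' appears 4 time(s)
Total length = 3 + 4 = 7

7


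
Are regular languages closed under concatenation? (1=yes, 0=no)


Regular languages are closed under:
- Union (DFA product construction)
- Intersection (DFA product construction)
- Complement (swap accept/reject states)
- Concatenation (NFA construction)
- Kleene star (NFA construction)
concatenation is in this list
Therefore: closed

1


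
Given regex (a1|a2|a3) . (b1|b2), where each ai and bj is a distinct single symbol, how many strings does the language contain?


First group: 3 alternatives
Second group: 2 alternatives
Concatenation: each choice from group 1 pairs with each from group 2
Total = 3 x 2 = 6

6


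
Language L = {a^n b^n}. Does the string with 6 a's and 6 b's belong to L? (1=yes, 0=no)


Language requires equal numbers of a's and b's
PDA pushes for each 'a', pops for each 'b'
Number of a's = 6
Number of b's = 6
6 == 6 -> Accept

1


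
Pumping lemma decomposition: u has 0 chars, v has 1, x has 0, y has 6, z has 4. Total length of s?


|s| = |u| + |v| + |x| + |y| + |z|
= 0 + 1 + 0 + 6 + 4
= 1 + 0 + 10
= 1 + 10
= 11

11


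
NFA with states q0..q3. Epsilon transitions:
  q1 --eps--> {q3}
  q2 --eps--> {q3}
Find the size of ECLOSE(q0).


Starting from q0
Initialize closure = {q0}
q0 has no outgoing epsilon transitions -> nothing to add
Final closure: {q0}
Size = 1

1


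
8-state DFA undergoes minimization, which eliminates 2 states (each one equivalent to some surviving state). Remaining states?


Original DFA: 8 states
Redundant states removed: 2
Minimized states = original - removed
= 8 - 2
= 6

6


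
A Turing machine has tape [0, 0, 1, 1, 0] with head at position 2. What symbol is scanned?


Tape: [0, 0, 1, 1, 0]
Positions: 0 1 2 3 4
Values:    0 0 1 1 0
Head at position 2
tape[2] = 1

1


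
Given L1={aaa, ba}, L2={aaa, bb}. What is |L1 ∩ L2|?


L1 = {aaa, ba}
L2 = {aaa, bb}
Checking each string in L1 against L2:
  'aaa': in L2? Yes
  'ba': in L2? No
Intersection = {aaa}
|L1 ∩ L2| = 1

1


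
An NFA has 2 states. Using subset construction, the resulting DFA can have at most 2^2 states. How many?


NFA has 2 states
Subset construction: each DFA state = subset of NFA states
Maximum subsets = 2^2
2^2 = 4

4


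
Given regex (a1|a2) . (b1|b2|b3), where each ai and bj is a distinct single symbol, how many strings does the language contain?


First group: 2 alternatives
Second group: 3 alternatives
Concatenation: each choice from group 1 pairs with each from group 2
Total = 2 x 3 = 6

6


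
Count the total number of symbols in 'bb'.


String: 'bb'
Counting characters:
  'b' appears 2 time(s)
Total length = 0 + 2 = 2

2


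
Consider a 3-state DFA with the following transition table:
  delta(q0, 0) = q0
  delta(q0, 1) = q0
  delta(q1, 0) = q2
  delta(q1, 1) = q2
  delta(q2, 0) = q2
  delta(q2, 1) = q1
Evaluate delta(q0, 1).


Looking up transition function:
delta(q0, 1) in the table
Row: q0, Column: 1
Result: q0

q0


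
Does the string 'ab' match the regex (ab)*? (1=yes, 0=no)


Pattern: (ab)*
String: 'ab'
Pattern requires: zero or more repetitions of 'ab'
Pairs: ['ab']
All pairs are 'ab'? Yes
Result: 1

1


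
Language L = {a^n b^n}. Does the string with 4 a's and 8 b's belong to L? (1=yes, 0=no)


Language requires equal numbers of a's and b's
PDA pushes for each 'a', pops for each 'b'
Number of a's = 4
Number of b's = 8
4 != 8 -> Reject

0


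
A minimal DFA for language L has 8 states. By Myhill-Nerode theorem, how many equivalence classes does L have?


Myhill-Nerode theorem:
Number of equivalence classes = number of states in minimal DFA
Minimal DFA states = 8
Therefore equivalence classes = 8

8


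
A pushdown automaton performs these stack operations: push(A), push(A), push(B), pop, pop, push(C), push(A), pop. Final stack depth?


Tracing stack operations:
  push(A) -> stack = [A], depth=1
  push(A) -> stack = [A,A], depth=2
  push(B) -> stack = [A,A,B], depth=3
  pop -> removed B, stack = [A,A], depth=2
  pop -> removed A, stack = [A], depth=1
  push(C) -> stack = [A,C], depth=2
  push(A) -> stack = [A,C,A], depth=3
  pop -> removed A, stack = [A,C], depth=2
Final depth = 2

2


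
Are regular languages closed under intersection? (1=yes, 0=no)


Regular languages are closed under:
- Union (DFA product construction)
- Intersection (DFA product construction)
- Complement (swap accept/reject states)
- Concatenation (NFA construction)
- Kleene star (NFA construction)
intersection is in this list
Therefore: closed

1


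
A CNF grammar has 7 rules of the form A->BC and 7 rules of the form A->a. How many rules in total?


CNF allows two rule forms:
  A -> BC (binary): 7 rules
  A -> a (terminal): 7 rules
Total = 7 + 7 = 14

14


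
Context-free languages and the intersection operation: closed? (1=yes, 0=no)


CFL closure properties:
  Closed under: union, concatenation, Kleene star
  NOT closed under: intersection, complement
Operation 'intersection' is in not-closed list -> No (not closed)

0


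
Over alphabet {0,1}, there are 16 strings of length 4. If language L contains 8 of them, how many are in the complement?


Alphabet: {0,1}
String length: 4
Total strings of length 4 = 2^4 = 16
Strings in L = 8
Complement = total - |L|
= 16 - 8
= 8

8


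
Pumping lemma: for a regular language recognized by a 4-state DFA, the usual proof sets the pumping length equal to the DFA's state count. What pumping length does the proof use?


Pumping lemma for regular languages (standard proof):
Take p = |Q|, the number of DFA states.
Any string of length >= |Q| passes through |Q|+1 states while reading its first |Q| symbols,
so by pigeonhole some state repeats, giving the loop that can be pumped.
Here |Q| = 4
Therefore the proof uses p = 4

4


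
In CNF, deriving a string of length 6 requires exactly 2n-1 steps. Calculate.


Chomsky Normal Form derivation:
String length n = 6
Each step either:
  - Splits a nonterminal into two (n-1 such steps)
  - Converts a nonterminal to terminal (n such steps)
Total = (n-1) + n = 2n - 1
= 2(6) - 1
= 12 - 1
= 11

11


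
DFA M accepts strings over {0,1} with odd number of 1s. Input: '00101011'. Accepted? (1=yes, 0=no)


DFA has 2 states: q_even (start, accept=no) and q_odd
Processing string '00101011' character by character:
  Position 0: read '0', 1-count=0 -> q_even (no change)
  Position 1: read '0', 1-count=0 -> q_even (no change)
  Position 2: read '1', 1-count=1 -> q_odd
  Position 3: read '0', 1-count=1 -> q_odd (no change)
  Position 4: read '1', 1-count=2 -> q_even
  Position 5: read '0', 1-count=2 -> q_even (no change)
  Position 6: read '1', 1-count=3 -> q_odd
  Position 7: read '1', 1-count=4 -> q_even
Final state: q_even, total 1s = 4 (even); the DFA requires an odd count -> reject

0


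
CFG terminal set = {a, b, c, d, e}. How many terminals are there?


Terminal symbols: a, b, c, d, e
Counting each: a (#1), b (#2), c (#3), d (#4), e (#5)
Total = 5

5


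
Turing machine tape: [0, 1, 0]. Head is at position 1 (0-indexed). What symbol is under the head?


Tape: [0, 1, 0]
Positions: 0 1 2
Values:    0 1 0
Head at position 1
tape[1] = 1

1


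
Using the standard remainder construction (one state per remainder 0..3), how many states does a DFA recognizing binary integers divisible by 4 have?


Divisibility by 4 is tracked via the remainder mod 4: 0, 1, ..., 3
The construction assigns one state to each remainder
Number of remainders = 4

4


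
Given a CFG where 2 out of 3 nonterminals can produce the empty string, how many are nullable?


Nonterminals: {S, A, B}
A nonterminal is nullable if it can derive epsilon
Counting nullable nonterminals: 2
Total nullable = 2

2


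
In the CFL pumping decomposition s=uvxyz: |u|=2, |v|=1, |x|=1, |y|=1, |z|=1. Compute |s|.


|s| = |u| + |v| + |x| + |y| + |z|
= 2 + 1 + 1 + 1 + 1
= 3 + 1 + 2
= 4 + 2
= 6

6


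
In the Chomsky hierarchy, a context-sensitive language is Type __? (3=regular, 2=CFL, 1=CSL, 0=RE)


Chomsky hierarchy levels:
  Type 3: Regular (DFA/NFA/regex)
  Type 2: Context-free (PDA)
  Type 1: Context-sensitive
  Type 0: Recursively enumerable (TM)
'context-sensitive' corresponds to Type 1

1


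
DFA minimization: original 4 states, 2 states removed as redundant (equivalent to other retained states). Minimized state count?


Original DFA: 4 states
Redundant states removed: 2
Minimized states = original - removed
= 4 - 2
= 2

2


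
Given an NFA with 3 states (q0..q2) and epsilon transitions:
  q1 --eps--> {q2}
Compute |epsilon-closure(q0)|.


Starting from q0
Initialize closure = {q0}
q0 has no outgoing epsilon transitions -> nothing to add
Final closure: {q0}
Size = 1

1


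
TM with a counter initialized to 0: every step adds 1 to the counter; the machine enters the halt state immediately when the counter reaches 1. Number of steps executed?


Counter starts at 0. Counting sequence:
  Step 1: counter = 1
Counter reached 1 -> halt
Total steps = 1

1


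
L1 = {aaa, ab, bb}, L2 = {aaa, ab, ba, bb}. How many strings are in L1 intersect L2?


L1 = {aaa, ab, bb}
L2 = {aaa, ab, ba, bb}
Checking each string in L1 against L2:
  'aaa': in L2? Yes
  'ab': in L2? Yes
  'bb': in L2? Yes
Intersection = {aaa, ab, bb}
|L1 ∩ L2| = 3

3


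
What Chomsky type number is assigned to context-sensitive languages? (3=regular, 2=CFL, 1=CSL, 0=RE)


Chomsky hierarchy levels:
  Type 3: Regular (DFA/NFA/regex)
  Type 2: Context-free (PDA)
  Type 1: Context-sensitive
  Type 0: Recursively enumerable (TM)
'context-sensitive' corresponds to Type 1

1


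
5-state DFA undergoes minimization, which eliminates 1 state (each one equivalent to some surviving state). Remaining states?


Original DFA: 5 states
Redundant states removed: 1
Minimized states = original - removed
= 5 - 1
= 4

4


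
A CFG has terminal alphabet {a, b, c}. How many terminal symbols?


Terminal symbols: a, b, c
Counting each: a (#1), b (#2), c (#3)
Total = 3

3


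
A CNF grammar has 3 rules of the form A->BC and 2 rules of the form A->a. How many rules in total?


CNF allows two rule forms:
  A -> BC (binary): 3 rules
  A -> a (terminal): 2 rules
Total = 3 + 2 = 5

5


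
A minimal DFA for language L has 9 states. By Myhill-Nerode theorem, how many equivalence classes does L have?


Myhill-Nerode theorem:
Number of equivalence classes = number of states in minimal DFA
Minimal DFA states = 9
Therefore equivalence classes = 9

9


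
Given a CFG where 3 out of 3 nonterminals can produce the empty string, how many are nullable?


Nonterminals: {S, A, B}
A nonterminal is nullable if it can derive epsilon
Counting nullable nonterminals: 3
Total nullable = 3

3


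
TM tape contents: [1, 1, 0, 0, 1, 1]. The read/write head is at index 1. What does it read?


Tape: [1, 1, 0, 0, 1, 1]
Positions: 0 1 2 3 4 5
Values:    1 1 0 0 1 1
Head at position 1
tape[1] = 1

1


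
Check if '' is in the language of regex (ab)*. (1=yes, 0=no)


Pattern: (ab)*
String: ''
Pattern requires: zero or more repetitions of 'ab'
Pairs: []
All pairs are 'ab'? Yes
Result: 1

1


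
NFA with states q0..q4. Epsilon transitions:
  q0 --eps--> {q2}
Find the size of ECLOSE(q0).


Starting from q0
Initialize closure = {q0}
Follow epsilon from q0 -> add q2
Final closure: {q0, q2}
Size = 2

2


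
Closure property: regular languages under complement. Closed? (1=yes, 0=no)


Regular languages are closed under:
- Union (DFA product construction)
- Intersection (DFA product construction)
- Complement (swap accept/reject states)
- Concatenation (NFA construction)
- Kleene star (NFA construction)
complement is in this list
Therefore: closed

1


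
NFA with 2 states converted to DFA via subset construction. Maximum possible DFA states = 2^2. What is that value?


NFA has 2 states
Subset construction: each DFA state = subset of NFA states
Maximum subsets = 2^2
2^2 = 4

4


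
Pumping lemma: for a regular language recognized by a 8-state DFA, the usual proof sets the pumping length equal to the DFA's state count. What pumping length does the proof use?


Pumping lemma for regular languages (standard proof):
Take p = |Q|, the number of DFA states.
Any string of length >= |Q| passes through |Q|+1 states while reading its first |Q| symbols,
so by pigeonhole some state repeats, giving the loop that can be pumped.
Here |Q| = 8
Therefore the proof uses p = 8

8


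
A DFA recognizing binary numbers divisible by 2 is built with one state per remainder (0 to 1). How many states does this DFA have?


Divisibility by 2 is tracked via the remainder mod 2: 0, 1, ..., 1
The construction assigns one state to each remainder
Number of remainders = 2

2


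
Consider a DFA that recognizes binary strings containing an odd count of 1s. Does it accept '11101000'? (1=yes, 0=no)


DFA has 2 states: q_even (start, accept=no) and q_odd
Processing string '11101000' character by character:
  Position 0: read '1', 1-count=1 -> q_odd
  Position 1: read '1', 1-count=2 -> q_even
  Position 2: read '1', 1-count=3 -> q_odd
  Position 3: read '0', 1-count=3 -> q_odd (no change)
  Position 4: read '1', 1-count=4 -> q_even
  Position 5: read '0', 1-count=4 -> q_even (no change)
  Position 6: read '0', 1-count=4 -> q_even (no change)
  Position 7: read '0', 1-count=4 -> q_even (no change)
Final state: q_even, total 1s = 4 (even); the DFA requires an odd count -> reject

0


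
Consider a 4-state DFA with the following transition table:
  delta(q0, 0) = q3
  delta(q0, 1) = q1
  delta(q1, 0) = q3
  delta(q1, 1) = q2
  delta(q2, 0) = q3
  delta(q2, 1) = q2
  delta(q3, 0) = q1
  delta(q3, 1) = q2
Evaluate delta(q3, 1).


Looking up transition function:
delta(q3, 1) in the table
Row: q3, Column: 1
Result: q2

q2


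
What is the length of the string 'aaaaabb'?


String: 'aaaaabb'
Counting characters:
  'a' appears 5 time(s)
  'b' appears 2 time(s)
Total length = 5 + 2 = 7

7


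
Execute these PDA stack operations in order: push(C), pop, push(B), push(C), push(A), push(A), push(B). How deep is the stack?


Tracing stack operations:
  push(C) -> stack = [C], depth=1
  pop -> removed C, stack = [], depth=0
  push(B) -> stack = [B], depth=1
  push(C) -> stack = [B,C], depth=2
  push(A) -> stack = [B,C,A], depth=3
  push(A) -> stack = [B,C,A,A], depth=4
  push(B) -> stack = [B,C,A,A,B], depth=5
Final depth = 5

5


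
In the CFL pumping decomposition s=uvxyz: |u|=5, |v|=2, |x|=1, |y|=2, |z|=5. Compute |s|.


|s| = |u| + |v| + |x| + |y| + |z|
= 5 + 2 + 1 + 2 + 5
= 7 + 1 + 7
= 8 + 7
= 15

15


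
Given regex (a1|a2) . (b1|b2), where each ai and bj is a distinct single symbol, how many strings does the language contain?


First group: 2 alternatives
Second group: 2 alternatives
Concatenation: each choice from group 1 pairs with each from group 2
Total = 2 x 2 = 4

4


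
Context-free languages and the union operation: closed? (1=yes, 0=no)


CFL closure properties:
  Closed under: union, concatenation, Kleene star
  NOT closed under: intersection, complement
Operation 'union' is in closed list -> Yes (closed)

1


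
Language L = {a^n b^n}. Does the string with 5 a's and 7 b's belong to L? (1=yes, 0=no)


Language requires equal numbers of a's and b's
PDA pushes for each 'a', pops for each 'b'
Number of a's = 5
Number of b's = 7
5 != 7 -> Reject

0


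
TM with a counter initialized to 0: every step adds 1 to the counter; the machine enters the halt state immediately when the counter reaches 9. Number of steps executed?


Counter starts at 0. Counting sequence:
  Step 1: counter = 1
  Step 2: counter = 2
  Step 3: counter = 3
  Step 4: counter = 4
  Step 5: counter = 5
  Step 6: counter = 6
  ...
  Step 9: counter = 9
Counter reached 9 -> halt
Total steps = 9

9


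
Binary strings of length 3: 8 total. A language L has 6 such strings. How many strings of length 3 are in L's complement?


Alphabet: {0,1}
String length: 3
Total strings of length 3 = 2^3 = 8
Strings in L = 6
Complement = total - |L|
= 8 - 6
= 2

2


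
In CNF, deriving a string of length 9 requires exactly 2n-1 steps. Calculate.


Chomsky Normal Form derivation:
String length n = 9
Each step either:
  - Splits a nonterminal into two (n-1 such steps)
  - Converts a nonterminal to terminal (n such steps)
Total = (n-1) + n = 2n - 1
= 2(9) - 1
= 18 - 1
= 17

17


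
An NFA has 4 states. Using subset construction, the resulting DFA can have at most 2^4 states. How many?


NFA has 4 states
Subset construction: each DFA state = subset of NFA states
Maximum subsets = 2^4
2^4 = 16

16


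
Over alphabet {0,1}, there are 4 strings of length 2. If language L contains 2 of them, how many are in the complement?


Alphabet: {0,1}
String length: 2
Total strings of length 2 = 2^2 = 4
Strings in L = 2
Complement = total - |L|
= 4 - 2
= 2

2


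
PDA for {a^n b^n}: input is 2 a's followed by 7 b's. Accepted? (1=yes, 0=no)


Language requires equal numbers of a's and b's
PDA pushes for each 'a', pops for each 'b'
Number of a's = 2
Number of b's = 7
2 != 7 -> Reject

0


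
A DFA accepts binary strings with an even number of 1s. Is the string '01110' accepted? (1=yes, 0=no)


DFA has 2 states: q_even (start, accept=yes) and q_odd
Processing string '01110' character by character:
  Position 0: read '0', 1-count=0 -> q_even (no change)
  Position 1: read '1', 1-count=1 -> q_odd
  Position 2: read '1', 1-count=2 -> q_even
  Position 3: read '1', 1-count=3 -> q_odd
  Position 4: read '0', 1-count=3 -> q_odd (no change)
Final state: q_odd, total 1s = 3 (odd); the DFA requires an even count -> reject

0


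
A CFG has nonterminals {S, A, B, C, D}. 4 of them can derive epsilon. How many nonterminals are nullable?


Nonterminals: {S, A, B, C, D}
A nonterminal is nullable if it can derive epsilon
Counting nullable nonterminals: 4
Total nullable = 4

4


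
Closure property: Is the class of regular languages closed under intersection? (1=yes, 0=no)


Regular languages are closed under all standard operations:
- Union: Yes (product construction)
- Intersection: Yes (product construction)
- Complement: Yes (swap accept/reject)
- Concatenation: Yes (NFA construction)
Operation: intersection -> Closed

1


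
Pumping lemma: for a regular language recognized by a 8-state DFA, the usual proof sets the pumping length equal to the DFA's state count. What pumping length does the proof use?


Pumping lemma for regular languages (standard proof):
Take p = |Q|, the number of DFA states.
Any string of length >= |Q| passes through |Q|+1 states while reading its first |Q| symbols,
so by pigeonhole some state repeats, giving the loop that can be pumped.
Here |Q| = 8
Therefore the proof uses p = 8

8


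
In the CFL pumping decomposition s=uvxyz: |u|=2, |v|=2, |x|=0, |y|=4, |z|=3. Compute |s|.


|s| = |u| + |v| + |x| + |y| + |z|
= 2 + 2 + 0 + 4 + 3
= 4 + 0 + 7
= 4 + 7
= 11

11


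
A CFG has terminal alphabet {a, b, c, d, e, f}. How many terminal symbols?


Terminal symbols: a, b, c, d, e, f
Counting each: a (#1), b (#2), c (#3), d (#4), e (#5), f (#6)
Total = 6

6


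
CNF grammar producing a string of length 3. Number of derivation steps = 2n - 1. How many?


Chomsky Normal Form derivation:
String length n = 3
Each step either:
  - Splits a nonterminal into two (n-1 such steps)
  - Converts a nonterminal to terminal (n such steps)
Total = (n-1) + n = 2n - 1
= 2(3) - 1
= 6 - 1
= 5

5


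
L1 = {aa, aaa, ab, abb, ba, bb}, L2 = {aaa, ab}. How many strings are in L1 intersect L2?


L1 = {aa, aaa, ab, abb, ba, bb}
L2 = {aaa, ab}
Checking each string in L1 against L2:
  'aa': in L2? No
  'aaa': in L2? Yes
  'ab': in L2? Yes
  'abb': in L2? No
  'ba': in L2? No
  'bb': in L2? No
Intersection = {aaa, ab}
|L1 ∩ L2| = 2

2


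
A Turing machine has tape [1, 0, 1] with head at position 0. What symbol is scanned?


Tape: [1, 0, 1]
Positions: 0 1 2
Values:    1 0 1
Head at position 0
tape[0] = 1

1


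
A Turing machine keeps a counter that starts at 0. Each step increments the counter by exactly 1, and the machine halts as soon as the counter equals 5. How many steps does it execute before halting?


Counter starts at 0. Counting sequence:
  Step 1: counter = 1
  Step 2: counter = 2
  Step 3: counter = 3
  Step 4: counter = 4
  Step 5: counter = 5
Counter reached 5 -> halt
Total steps = 5

5


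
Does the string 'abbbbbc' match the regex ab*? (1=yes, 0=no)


Pattern: ab*
String: 'abbbbbc'
Pattern requires: exactly one 'a' followed by zero or more 'b's
First char is 'a' -> OK
Rest 'bbbbbc': all b's? No
Result: 0

0


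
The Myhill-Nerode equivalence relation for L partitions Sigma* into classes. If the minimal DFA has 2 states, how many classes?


Myhill-Nerode theorem:
Number of equivalence classes = number of states in minimal DFA
Minimal DFA states = 2
Therefore equivalence classes = 2

2


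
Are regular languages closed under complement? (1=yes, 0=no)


Regular languages are closed under:
- Union (DFA product construction)
- Intersection (DFA product construction)
- Complement (swap accept/reject states)
- Concatenation (NFA construction)
- Kleene star (NFA construction)
complement is in this list
Therefore: closed

1


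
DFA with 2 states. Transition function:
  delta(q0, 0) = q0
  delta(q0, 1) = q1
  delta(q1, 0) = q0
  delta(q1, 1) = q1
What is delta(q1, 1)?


Looking up transition function:
delta(q1, 1) in the table
Row: q1, Column: 1
Result: q1

q1


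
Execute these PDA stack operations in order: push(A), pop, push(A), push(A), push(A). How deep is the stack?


Tracing stack operations:
  push(A) -> stack = [A], depth=1
  pop -> removed A, stack = [], depth=0
  push(A) -> stack = [A], depth=1
  push(A) -> stack = [A,A], depth=2
  push(A) -> stack = [A,A,A], depth=3
Final depth = 3

3


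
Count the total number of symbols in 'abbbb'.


String: 'abbbb'
Counting characters:
  'a' appears 1 time(s)
  'b' appears 4 time(s)
Total length = 1 + 4 = 5

5


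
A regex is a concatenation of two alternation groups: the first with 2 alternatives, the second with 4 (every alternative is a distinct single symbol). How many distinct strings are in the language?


First group: 2 alternatives
Second group: 4 alternatives
Concatenation: each choice from group 1 pairs with each from group 2
Total = 2 x 4 = 8

8


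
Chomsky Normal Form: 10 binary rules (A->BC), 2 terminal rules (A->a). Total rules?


CNF allows two rule forms:
  A -> BC (binary): 10 rules
  A -> a (terminal): 2 rules
Total = 10 + 2 = 12

12


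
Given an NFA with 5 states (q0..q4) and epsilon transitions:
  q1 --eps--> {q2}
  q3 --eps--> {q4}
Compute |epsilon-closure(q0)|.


Starting from q0
Initialize closure = {q0}
q0 has no outgoing epsilon transitions -> nothing to add
Final closure: {q0}
Size = 1

1


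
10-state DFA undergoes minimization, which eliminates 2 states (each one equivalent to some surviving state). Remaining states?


Original DFA: 10 states
Redundant states removed: 2
Minimized states = original - removed
= 10 - 2
= 8

8


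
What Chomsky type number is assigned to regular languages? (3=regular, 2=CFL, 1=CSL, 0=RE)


Chomsky hierarchy levels:
  Type 3: Regular (DFA/NFA/regex)
  Type 2: Context-free (PDA)
  Type 1: Context-sensitive
  Type 0: Recursively enumerable (TM)
'regular' corresponds to Type 3

3


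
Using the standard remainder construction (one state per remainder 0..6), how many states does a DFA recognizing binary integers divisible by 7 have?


Divisibility by 7 is tracked via the remainder mod 7: 0, 1, ..., 6
The construction assigns one state to each remainder
Number of remainders = 7

7


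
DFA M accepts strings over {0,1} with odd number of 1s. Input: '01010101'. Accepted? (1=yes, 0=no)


DFA has 2 states: q_even (start, accept=no) and q_odd
Processing string '01010101' character by character:
  Position 0: read '0', 1-count=0 -> q_even (no change)
  Position 1: read '1', 1-count=1 -> q_odd
  Position 2: read '0', 1-count=1 -> q_odd (no change)
  Position 3: read '1', 1-count=2 -> q_even
  Position 4: read '0', 1-count=2 -> q_even (no change)
  Position 5: read '1', 1-count=3 -> q_odd
  Position 6: read '0', 1-count=3 -> q_odd (no change)
  Position 7: read '1', 1-count=4 -> q_even
Final state: q_even, total 1s = 4 (even); the DFA requires an odd count -> reject

0


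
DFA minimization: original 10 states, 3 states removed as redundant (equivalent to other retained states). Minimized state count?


Original DFA: 10 states
Redundant states removed: 3
Minimized states = original - removed
= 10 - 3
= 7

7


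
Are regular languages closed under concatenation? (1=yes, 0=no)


Regular languages are closed under all standard operations:
- Union: Yes (product construction)
- Intersection: Yes (product construction)
- Complement: Yes (swap accept/reject)
- Concatenation: Yes (NFA construction)
Operation: concatenation -> Closed

1


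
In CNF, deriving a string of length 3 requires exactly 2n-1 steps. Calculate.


Chomsky Normal Form derivation:
String length n = 3
Each step either:
  - Splits a nonterminal into two (n-1 such steps)
  - Converts a nonterminal to terminal (n such steps)
Total = (n-1) + n = 2n - 1
= 2(3) - 1
= 6 - 1
= 5

5


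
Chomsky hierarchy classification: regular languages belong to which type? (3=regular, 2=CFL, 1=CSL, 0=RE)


Chomsky hierarchy levels:
  Type 3: Regular (DFA/NFA/regex)
  Type 2: Context-free (PDA)
  Type 1: Context-sensitive
  Type 0: Recursively enumerable (TM)
'regular' corresponds to Type 3

3


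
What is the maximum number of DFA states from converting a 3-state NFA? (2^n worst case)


NFA has 3 states
Subset construction: each DFA state = subset of NFA states
Maximum subsets = 2^3
2^3 = 8

8


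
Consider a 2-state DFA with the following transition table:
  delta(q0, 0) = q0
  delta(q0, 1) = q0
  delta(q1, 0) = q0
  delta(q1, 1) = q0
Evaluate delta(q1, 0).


Looking up transition function:
delta(q1, 0) in the table
Row: q1, Column: 0
Result: q0

q0


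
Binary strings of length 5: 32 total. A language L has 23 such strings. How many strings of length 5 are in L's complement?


Alphabet: {0,1}
String length: 5
Total strings of length 5 = 2^5 = 32
Strings in L = 23
Complement = total - |L|
= 32 - 23
= 9

9


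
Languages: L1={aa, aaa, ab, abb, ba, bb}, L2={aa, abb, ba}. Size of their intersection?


L1 = {aa, aaa, ab, abb, ba, bb}
L2 = {aa, abb, ba}
Checking each string in L1 against L2:
  'aa': in L2? Yes
  'aaa': in L2? No
  'ab': in L2? No
  'abb': in L2? Yes
  'ba': in L2? Yes
  'bb': in L2? No
Intersection = {aa, abb, ba}
|L1 ∩ L2| = 3

3


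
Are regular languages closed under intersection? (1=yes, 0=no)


Regular languages are closed under:
- Union (DFA product construction)
- Intersection (DFA product construction)
- Complement (swap accept/reject states)
- Concatenation (NFA construction)
- Kleene star (NFA construction)
intersection is in this list
Therefore: closed

1


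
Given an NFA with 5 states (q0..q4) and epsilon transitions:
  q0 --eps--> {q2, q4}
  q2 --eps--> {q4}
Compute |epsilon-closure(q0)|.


Starting from q0
Initialize closure = {q0}
Follow epsilon from q0 -> add q2
Follow epsilon from q0 -> add q4
Final closure: {q0, q2, q4}
Size = 3

3


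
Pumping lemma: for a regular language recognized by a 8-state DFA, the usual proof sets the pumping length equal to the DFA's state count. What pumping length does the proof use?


Pumping lemma for regular languages (standard proof):
Take p = |Q|, the number of DFA states.
Any string of length >= |Q| passes through |Q|+1 states while reading its first |Q| symbols,
so by pigeonhole some state repeats, giving the loop that can be pumped.
Here |Q| = 8
Therefore the proof uses p = 8

8
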